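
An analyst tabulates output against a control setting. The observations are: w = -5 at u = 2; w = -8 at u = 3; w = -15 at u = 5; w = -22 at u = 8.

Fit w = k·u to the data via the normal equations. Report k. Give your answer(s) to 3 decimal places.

MᵀM·[k]ᵀ = Mᵀw reads: 102·k = -285.
k = (-285)/102 = -2.79412.

k = -2.794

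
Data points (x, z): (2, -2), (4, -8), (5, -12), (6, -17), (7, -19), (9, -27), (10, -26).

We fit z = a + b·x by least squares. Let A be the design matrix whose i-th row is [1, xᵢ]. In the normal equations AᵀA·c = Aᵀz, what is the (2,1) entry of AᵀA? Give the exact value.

43

Row 2 ↔ basis x, column 1 ↔ basis 1, so (AᵀA)_{2,1} = Σᵢ x = (2)·(1) + (4)·(1) + (5)·(1) + (6)·(1) + (7)·(1) + (9)·(1) + (10)·(1) = 43.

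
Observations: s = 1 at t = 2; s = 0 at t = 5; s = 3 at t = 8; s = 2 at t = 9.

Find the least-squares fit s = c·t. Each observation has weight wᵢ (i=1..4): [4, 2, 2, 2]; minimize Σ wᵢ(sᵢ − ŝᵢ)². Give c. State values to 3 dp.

c = 0.258

The normal equations are: 356·c = 92.
Hence c = 92 / 356 ≈ 0.258427.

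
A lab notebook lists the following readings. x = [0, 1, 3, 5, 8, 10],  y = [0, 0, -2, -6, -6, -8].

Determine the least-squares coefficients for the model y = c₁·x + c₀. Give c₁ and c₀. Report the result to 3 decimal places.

c₁ = -0.839, c₀ = 0.108

Setting ∂/∂c₁ … = 0 gives: 199·c₁ + 27·c₀ = -164;  27·c₁ + 6·c₀ = -22.
Eliminating c₀: 6·(row 1) − 27·(row 2) gives 465·c₁ = 6·(-164) − 27·(-22) = -390, so c₁ = -26/31.
Then c₀ = ((-22) − 27·(-26/31))/6 = 10/93.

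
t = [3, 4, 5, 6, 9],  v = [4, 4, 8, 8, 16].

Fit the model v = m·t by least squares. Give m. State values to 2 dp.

The normal system AᵀA·[m]ᵀ = Aᵀv is [[167]]·[m]ᵀ = [260]ᵀ.
m = 260/167 = 1.55689.

m = 1.56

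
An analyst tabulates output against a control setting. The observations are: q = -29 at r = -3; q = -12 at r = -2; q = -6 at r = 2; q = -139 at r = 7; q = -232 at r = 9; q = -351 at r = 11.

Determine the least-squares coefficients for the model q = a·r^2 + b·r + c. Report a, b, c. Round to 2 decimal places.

With design matrix M, MᵀM = [[23716, 2376, 268]; [2376, 268, 24]; [268, 24, 6]] and Mᵀq = [-68407, -6823, -769]ᵀ.
Inverting the 3×3 Gram matrix, [a, b, c]ᵀ = [-728959/239836, 301727/239836, 153570/59959]ᵀ.

a = -3.04, b = 1.26, c = 2.56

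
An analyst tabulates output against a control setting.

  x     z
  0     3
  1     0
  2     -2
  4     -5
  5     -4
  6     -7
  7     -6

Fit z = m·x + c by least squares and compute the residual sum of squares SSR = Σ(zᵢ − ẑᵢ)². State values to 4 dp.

From the data, Σx·x = 131, Σx = 25, Σ1 = 7.
Moment sums: Σx·z = -128, Σz = -21.
Eliminating c: 7·(row 1) − 25·(row 2) gives 292·m = 7·(-128) − 25·(-21) = -371, so m = -371/292.
Then c = ((-21) − 25·(-371/292))/7 = 449/292.
Residuals: 427/292, -39/146, -291/292, -425/292, 119/146, -267/292, 99/73; SSR = 2529/292.

SSR = 8.6610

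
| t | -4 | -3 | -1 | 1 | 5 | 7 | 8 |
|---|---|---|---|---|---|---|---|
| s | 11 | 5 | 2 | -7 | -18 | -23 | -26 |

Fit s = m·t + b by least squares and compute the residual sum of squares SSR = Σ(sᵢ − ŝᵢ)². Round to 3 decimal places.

Setting ∂/∂m … = 0 gives: 165·m + 13·b = -527;  13·m + 7·b = -56.
(Σt·t = 165, Σt = 13, Σ1 = 7, Σt·s = -527, Σs = -56.)
Δ = 165·7 − 13² = 986.
m = ((-527)·7 − 13·(-56))/986 = -2961/986; b = (165·(-56) − 13·(-527))/986 = -2389/986.
Residuals: 1391/986, -46/29, 700/493, -776/493, -277/493, 219/493, 441/986; SSR = 9577/986.

SSR = 9.713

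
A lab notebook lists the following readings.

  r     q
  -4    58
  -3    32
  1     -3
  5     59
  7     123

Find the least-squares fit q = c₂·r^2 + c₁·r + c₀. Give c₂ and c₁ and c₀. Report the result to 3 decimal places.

c₂ = 2.998, c₁ = -2.923, c₀ = -2.651

With design matrix A, AᵀA = [[3364, 378, 100]; [378, 100, 6]; [100, 6, 5]] and Aᵀq = [8715, 825, 269]ᵀ.
Solving the 3×3 system (Gaussian elimination) gives c₂ = 449801/150038, c₁ = -438573/150038, c₀ = -198844/75019.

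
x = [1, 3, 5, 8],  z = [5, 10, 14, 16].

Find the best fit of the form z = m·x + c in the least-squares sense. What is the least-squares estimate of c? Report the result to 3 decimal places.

c = 4.617

With design matrix M, MᵀM = [[99, 17]; [17, 4]] and Mᵀz = [233, 45]ᵀ.
Determinant 99·4 − 17² = 107.
m = (233·4 − 17·45)/107 = 167/107; c = (99·45 − 17·233)/107 = 494/107.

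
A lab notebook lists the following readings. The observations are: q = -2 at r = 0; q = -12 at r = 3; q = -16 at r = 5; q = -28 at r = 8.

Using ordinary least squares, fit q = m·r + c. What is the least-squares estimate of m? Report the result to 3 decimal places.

m = -3.176

Setting ∂/∂m … = 0 gives: 98·m + 16·c = -340;  16·m + 4·c = -58.
(Σr·r = 98, Σr = 16, Σ1 = 4, Σr·q = -340, Σq = -58.)
Eliminating c: 4·(row 1) − 16·(row 2) gives 136·m = 4·(-340) − 16·(-58) = -432, so m = -54/17.
Then c = ((-58) − 16·(-54/17))/4 = -61/34.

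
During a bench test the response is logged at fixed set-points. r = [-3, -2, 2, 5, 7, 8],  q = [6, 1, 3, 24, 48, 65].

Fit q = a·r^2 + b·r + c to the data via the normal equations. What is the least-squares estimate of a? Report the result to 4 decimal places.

a = 1.0018

Setting ∂/∂a … = 0 gives: 7235·a + 953·b + 155·c = 7182;  953·a + 155·b + 17·c = 962;  155·a + 17·b + 6·c = 147.
(Σr^2·r^2 = 7235, Σr^2·r = 953, Σr^2 = 155, Σr·r = 155, Σr = 17, Σ1 = 6, Σr^2·q = 7182, Σr·q = 962, Σq = 147.)
Solving the 3×3 system (Gaussian elimination) gives a = 60961/60852, b = 17513/60852, c = -11131/5071.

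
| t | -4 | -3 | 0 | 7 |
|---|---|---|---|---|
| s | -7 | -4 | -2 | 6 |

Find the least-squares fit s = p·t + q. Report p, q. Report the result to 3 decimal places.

p = 1.108, q = -1.750

Entries of AᵀA: Σt·t = 74, Σt = 0, Σ1 = 4.
And Σt·s = 82, Σs = -7.
Normal equations: [[74, 0]; [0, 4]]·[p, q]ᵀ = [82, -7]ᵀ.
Determinant 74·4 − 0² = 296.
p = (82·4 − 0·(-7))/296 = 41/37; q = (74·(-7) − 0·82)/296 = -7/4.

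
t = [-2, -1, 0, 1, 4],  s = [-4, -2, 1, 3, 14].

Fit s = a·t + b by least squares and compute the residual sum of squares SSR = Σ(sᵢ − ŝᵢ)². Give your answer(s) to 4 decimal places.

Forming XᵀX = [[22, 2]; [2, 5]] and Xᵀs = [69, 12]ᵀ gives XᵀX·[a, b]ᵀ = Xᵀs.
Eliminating b: 5·(row 1) − 2·(row 2) gives 106·a = 5·69 − 2·12 = 321, so a = 321/106.
Then b = (12 − 2·(321/106))/5 = 63/53.
Residuals: 46/53, -17/106, -10/53, -129/106, 37/53; SSR = 295/106.

SSR = 2.7830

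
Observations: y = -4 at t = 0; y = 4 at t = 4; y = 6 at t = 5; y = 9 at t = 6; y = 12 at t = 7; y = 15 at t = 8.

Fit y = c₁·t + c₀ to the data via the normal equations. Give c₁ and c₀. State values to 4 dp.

Setting ∂/∂c₁ … = 0 gives: 190·c₁ + 30·c₀ = 304;  30·c₁ + 6·c₀ = 42.
Eliminating c₀: 6·(row 1) − 30·(row 2) gives 240·c₁ = 6·304 − 30·42 = 564, so c₁ = 47/20.
Then c₀ = (42 − 30·(47/20))/6 = -19/4.

c₁ = 2.3500, c₀ = -4.7500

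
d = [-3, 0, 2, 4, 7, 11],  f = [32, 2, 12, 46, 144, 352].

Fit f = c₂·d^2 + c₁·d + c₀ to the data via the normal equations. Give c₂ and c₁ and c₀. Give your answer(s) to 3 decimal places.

c₂ = 2.968, c₁ = -0.803, c₀ = 2.372

The normal system AᵀA·[c₂, c₁, c₀]ᵀ = Aᵀf is [[17395, 1719, 199]; [1719, 199, 21]; [199, 21, 6]]·[c₂, c₁, c₀]ᵀ = [50720, 4992, 588]ᵀ.
Row-reducing yields c₂ = 688383/231934, c₁ = -186273/231934, c₀ = 275059/115967.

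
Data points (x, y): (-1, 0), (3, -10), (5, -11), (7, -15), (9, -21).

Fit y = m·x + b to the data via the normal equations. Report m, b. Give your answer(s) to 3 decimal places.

m = -1.973, b = -2.324

Normal-equation sums: Σx·x = 165, Σx = 23, Σ1 = 5.
For Aᵀy: Σx·y = -379, Σy = -57.
So AᵀA·[m, b]ᵀ = Aᵀy: [[165, 23]; [23, 5]]·[m, b]ᵀ = [-379, -57]ᵀ.
det = 165·5 − 23² = 296.
m = ((-379)·5 − 23·(-57))/296 = -73/37; b = (165·(-57) − 23·(-379))/296 = -86/37.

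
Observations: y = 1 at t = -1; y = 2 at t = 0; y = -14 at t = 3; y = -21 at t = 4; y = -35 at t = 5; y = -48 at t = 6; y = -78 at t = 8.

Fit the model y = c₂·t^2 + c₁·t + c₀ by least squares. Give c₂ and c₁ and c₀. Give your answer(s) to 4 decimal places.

Forming MᵀM = [[6355, 943, 151]; [943, 151, 25]; [151, 25, 7]] and Mᵀy = [-8056, -1214, -193]ᵀ gives MᵀM·[c₂, c₁, c₀]ᵀ = Mᵀy.
Row-reducing yields c₂ = -11045/10962, c₁ = -62849/32886, c₀ = 16258/16443.

c₂ = -1.0076, c₁ = -1.9111, c₀ = 0.9887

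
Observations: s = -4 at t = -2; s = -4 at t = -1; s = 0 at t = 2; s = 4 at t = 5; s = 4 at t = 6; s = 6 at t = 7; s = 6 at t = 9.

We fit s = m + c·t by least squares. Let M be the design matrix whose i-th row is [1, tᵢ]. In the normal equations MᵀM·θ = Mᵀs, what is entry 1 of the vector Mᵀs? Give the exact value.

Entry 1 ↔ basis 1, so (Mᵀs)_{1} = Σᵢ sᵢ = (1)·(-4) + (1)·(-4) + (1)·(0) + (1)·(4) + (1)·(4) + (1)·(6) + (1)·(6) = 12.

12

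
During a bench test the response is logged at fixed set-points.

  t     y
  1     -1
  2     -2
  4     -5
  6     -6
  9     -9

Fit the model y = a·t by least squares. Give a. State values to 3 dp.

Forming MᵀM = [[138]] and Mᵀy = [-142]ᵀ gives MᵀM·[a]ᵀ = Mᵀy.
a = (-142)/138 = -1.02899.

a = -1.029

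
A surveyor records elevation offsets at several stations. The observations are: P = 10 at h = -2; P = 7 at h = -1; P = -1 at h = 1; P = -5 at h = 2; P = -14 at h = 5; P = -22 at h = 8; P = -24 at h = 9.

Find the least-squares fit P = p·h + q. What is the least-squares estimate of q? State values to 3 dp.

With design matrix A, AᵀA = [[180, 22]; [22, 7]] and AᵀP = [-500, -49]ᵀ.
det = 180·7 − 22² = 776.
p = ((-500)·7 − 22·(-49))/776 = -1211/388; q = (180·(-49) − 22·(-500))/776 = 545/194.

q = 2.809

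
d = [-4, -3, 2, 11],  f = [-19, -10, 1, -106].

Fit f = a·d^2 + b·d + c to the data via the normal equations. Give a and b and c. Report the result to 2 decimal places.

a = -1.01, b = 1.28, c = 2.59

Sums needed: Σd^2·d^2 = 14994, Σd^2·d = 1248, Σd^2 = 150, Σd·d = 150, Σd = 6, Σ1 = 4.
Right-hand side: Σd^2·f = -13216, Σd·f = -1058, Σf = -134.
So AᵀA·[a, b, c]ᵀ = Aᵀf: [[14994, 1248, 150]; [1248, 150, 6]; [150, 6, 4]]·[a, b, c]ᵀ = [-13216, -1058, -134]ᵀ.
Inverting the 3×3 Gram matrix, [a, b, c]ᵀ = [-4637/4575, 5836/4575, 3957/1525]ᵀ.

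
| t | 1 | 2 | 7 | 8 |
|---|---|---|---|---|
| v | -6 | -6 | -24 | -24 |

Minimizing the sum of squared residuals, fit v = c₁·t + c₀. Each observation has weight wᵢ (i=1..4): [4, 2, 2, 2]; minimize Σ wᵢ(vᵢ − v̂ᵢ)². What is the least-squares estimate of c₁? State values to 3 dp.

From the data, Σwᵢ·t·t = 238, Σwᵢ·t = 38, Σwᵢ·1 = 10.
And Σwᵢ·t·v = -768, Σwᵢ·v = -132.
MᵀWM·[c₁, c₀]ᵀ = MᵀWv becomes [[238, 38]; [38, 10]]·[c₁, c₀]ᵀ = [-768, -132]ᵀ.
Eliminating c₀: 10·(row 1) − 38·(row 2) gives 936·c₁ = 10·(-768) − 38·(-132) = -2664, so c₁ = -37/13.
Then c₀ = ((-132) − 38·(-37/13))/10 = -31/13.

c₁ = -2.846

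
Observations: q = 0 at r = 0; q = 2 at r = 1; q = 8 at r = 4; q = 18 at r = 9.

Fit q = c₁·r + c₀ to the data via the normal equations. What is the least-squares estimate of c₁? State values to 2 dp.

c₁ = 2.00

AᵀA·[c₁, c₀]ᵀ = Aᵀq reads: 98·c₁ + 14·c₀ = 196;  14·c₁ + 4·c₀ = 28.
(Σr·r = 98, Σr = 14, Σ1 = 4, Σr·q = 196, Σq = 28.)
Δ = 98·4 − 14² = 196.
c₁ = (196·4 − 14·28)/196 = 2; c₀ = (98·28 − 14·196)/196 = 0.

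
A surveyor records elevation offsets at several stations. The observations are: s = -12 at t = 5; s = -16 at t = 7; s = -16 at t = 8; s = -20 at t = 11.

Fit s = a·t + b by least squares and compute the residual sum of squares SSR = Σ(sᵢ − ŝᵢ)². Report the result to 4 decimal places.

Forming XᵀX = [[259, 31]; [31, 4]] and Xᵀs = [-520, -64]ᵀ gives XᵀX·[a, b]ᵀ = Xᵀs.
Δ = 259·4 − 31² = 75.
a = ((-520)·4 − 31·(-64))/75 = -32/25; b = (259·(-64) − 31·(-520))/75 = -152/25.
Residuals: 12/25, -24/25, 8/25, 4/25; SSR = 32/25.

SSR = 1.2800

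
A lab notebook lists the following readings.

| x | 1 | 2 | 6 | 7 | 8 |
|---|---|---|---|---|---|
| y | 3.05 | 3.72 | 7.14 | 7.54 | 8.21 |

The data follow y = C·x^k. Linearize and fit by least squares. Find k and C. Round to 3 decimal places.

Let Y = ln y. Fitting Y = k·ln x + ln C by least squares:
Σln x = 6.5103, Σ(ln x)² = 11.8015, Σln y = 8.5202, Σln x·ln y = 12.7418.
Normal system: [[11.8015, 6.5103]; [6.5103, 5]]·[k, ln C]ᵀ = [12.7418, 8.5202]ᵀ.
Δ = 11.8015·5 − (6.5103)² = 16.6240; k = (12.7418·5 − 6.5103·8.5202)/16.6240 = 0.49571, ln C = (11.8015·8.5202 − 6.5103·12.7418)/16.6240 = 1.05859, so C = exp(1.05859) = 2.88231.

k = 0.496, C = 2.882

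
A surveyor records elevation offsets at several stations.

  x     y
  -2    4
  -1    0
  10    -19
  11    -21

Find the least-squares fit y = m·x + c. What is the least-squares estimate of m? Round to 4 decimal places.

m = -1.8414

Sums needed: Σx·x = 226, Σx = 18, Σ1 = 4.
For Mᵀy: Σx·y = -429, Σy = -36.
So MᵀM·[m, c]ᵀ = Mᵀy: [[226, 18]; [18, 4]]·[m, c]ᵀ = [-429, -36]ᵀ.
Eliminating c: 4·(row 1) − 18·(row 2) gives 580·m = 4·(-429) − 18·(-36) = -1068, so m = -267/145.
Then c = ((-36) − 18·(-267/145))/4 = -207/290.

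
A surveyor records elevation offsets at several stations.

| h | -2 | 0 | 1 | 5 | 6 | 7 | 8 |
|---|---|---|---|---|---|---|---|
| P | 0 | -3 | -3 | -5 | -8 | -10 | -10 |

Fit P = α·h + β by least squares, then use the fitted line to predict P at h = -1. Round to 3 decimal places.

Forming XᵀX = [[179, 25]; [25, 7]] and XᵀP = [-226, -39]ᵀ gives XᵀX·[α, β]ᵀ = XᵀP.
Eliminating β: 7·(row 1) − 25·(row 2) gives 628·α = 7·(-226) − 25·(-39) = -607, so α = -607/628.
Then β = ((-39) − 25·(-607/628))/7 = -1331/628.
At h = -1: P̂ = (-607/628)·(-1) + (-1331/628)·(1) = -181/157.

P̂ = -1.153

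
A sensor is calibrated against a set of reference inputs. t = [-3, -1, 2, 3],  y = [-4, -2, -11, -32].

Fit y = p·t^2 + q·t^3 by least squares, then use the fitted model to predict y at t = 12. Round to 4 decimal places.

Compute the Gram sums: Σt^2·t^2 = 179, Σt^2·t^3 = 31, Σt^3·t^3 = 1523.
Moment sums: Σt^2·y = -370, Σt^3·y = -842.
det = 179·1523 − 31² = 271656.
p = ((-370)·1523 − 31·(-842))/271656 = -7464/3773; q = (179·(-842) − 31·(-370))/271656 = -1934/3773.
At t = 12: ŷ = (-7464/3773)·(144) + (-1934/3773)·(1728) = -4416768/3773.

ŷ = -1170.6250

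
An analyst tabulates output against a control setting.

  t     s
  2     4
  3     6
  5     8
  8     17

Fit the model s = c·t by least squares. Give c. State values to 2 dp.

Compute the Gram sums: Σt·t = 102.
For Aᵀs: Σt·s = 202.
AᵀA·[c]ᵀ = Aᵀs becomes [[102]]·[c]ᵀ = [202]ᵀ.
Hence c = 202 / 102 ≈ 1.98039.

c = 1.98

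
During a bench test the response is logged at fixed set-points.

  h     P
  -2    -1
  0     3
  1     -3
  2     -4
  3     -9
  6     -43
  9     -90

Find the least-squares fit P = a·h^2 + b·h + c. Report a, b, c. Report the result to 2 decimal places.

Compute the Gram sums: Σh^2·h^2 = 7971, Σh^2·h = 973, Σh^2 = 135, Σh·h = 135, Σh = 19, Σ1 = 7.
And Σh^2·P = -8942, Σh·P = -1104, ΣP = -147.
MᵀM·[a, b, c]ᵀ = MᵀP becomes [[7971, 973, 135]; [973, 135, 19]; [135, 19, 7]]·[a, b, c]ᵀ = [-8942, -1104, -147]ᵀ.
Inverting the 3×3 Gram matrix, [a, b, c]ᵀ = [-286529/279538, -278969/279538, 206410/139769]ᵀ.

a = -1.03, b = -1.00, c = 1.48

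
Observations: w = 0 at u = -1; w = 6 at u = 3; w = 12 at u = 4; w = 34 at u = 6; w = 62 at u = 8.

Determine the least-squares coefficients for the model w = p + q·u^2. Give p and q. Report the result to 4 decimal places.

p = -2.5026, q = 1.0041

Setting ∂/∂p … = 0 gives: 5·p + 126·q = 114;  126·p + 5730·q = 5438.
(Σ1 = 5, Σu^2 = 126, Σu^2·u^2 = 5730, Σw = 114, Σu^2·w = 5438.)
det = 5·5730 − 126² = 12774.
p = (114·5730 − 126·5438)/12774 = -5328/2129; q = (5·5438 − 126·114)/12774 = 6413/6387.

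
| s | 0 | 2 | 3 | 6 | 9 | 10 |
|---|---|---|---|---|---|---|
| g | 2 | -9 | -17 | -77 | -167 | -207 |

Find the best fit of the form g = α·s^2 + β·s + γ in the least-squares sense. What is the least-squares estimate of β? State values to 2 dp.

β = -1.08

From the data, Σs^2·s^2 = 17954, Σs^2·s = 1980, Σs^2 = 230, Σs·s = 230, Σs = 30, Σ1 = 6.
Moment sums: Σs^2·g = -37188, Σs·g = -4104, Σg = -475.
Solving the 3×3 system (Gaussian elimination) gives α = -24991/12626, β = -67989/63130, γ = 26419/12626.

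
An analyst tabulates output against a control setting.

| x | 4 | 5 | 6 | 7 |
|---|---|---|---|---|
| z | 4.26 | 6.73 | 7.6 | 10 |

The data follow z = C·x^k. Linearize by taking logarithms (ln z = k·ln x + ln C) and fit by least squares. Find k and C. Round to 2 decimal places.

k = 1.45, C = 0.59

With ln zᵢ as the transformed response and ln xᵢ as the regressor:
Σln x = 6.7334, Σ(ln x)² = 11.5091, Σln z = 7.6866, Σln x·ln z = 13.1922.
Equations: 11.5091·k + 6.7334·ln C = 13.1922;  6.7334·k + 4·ln C = 7.6866.
Δ = 11.5091·4 − (6.7334)² = 0.6976; k = (13.1922·4 − 6.7334·7.6866)/0.6976 = 1.45073, ln C = (11.5091·7.6866 − 6.7334·13.1922)/0.6976 = -0.52045, so C = exp(-0.52045) = 0.59425.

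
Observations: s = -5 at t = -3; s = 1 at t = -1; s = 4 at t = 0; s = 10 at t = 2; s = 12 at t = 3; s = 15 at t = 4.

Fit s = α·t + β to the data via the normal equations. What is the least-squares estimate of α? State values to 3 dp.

α = 2.847

The normal system MᵀM·[α, β]ᵀ = Mᵀs is [[39, 5]; [5, 6]]·[α, β]ᵀ = [130, 37]ᵀ.
det = 39·6 − 5² = 209.
α = (130·6 − 5·37)/209 = 595/209; β = (39·37 − 5·130)/209 = 793/209.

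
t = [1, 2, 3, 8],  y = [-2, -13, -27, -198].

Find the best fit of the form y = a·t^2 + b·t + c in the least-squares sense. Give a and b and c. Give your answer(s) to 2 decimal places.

a = -3.07, b = -0.31, c = 0.94

Normal-equation sums: Σt^2·t^2 = 4194, Σt^2·t = 548, Σt^2 = 78, Σt·t = 78, Σt = 14, Σ1 = 4.
And Σt^2·y = -12969, Σt·y = -1693, Σy = -240.
Normal equations: [[4194, 548, 78]; [548, 78, 14]; [78, 14, 4]]·[a, b, c]ᵀ = [-12969, -1693, -240]ᵀ.
Solving the 3×3 system (Gaussian elimination) gives a = -2903/946, b = -27/86, c = 444/473.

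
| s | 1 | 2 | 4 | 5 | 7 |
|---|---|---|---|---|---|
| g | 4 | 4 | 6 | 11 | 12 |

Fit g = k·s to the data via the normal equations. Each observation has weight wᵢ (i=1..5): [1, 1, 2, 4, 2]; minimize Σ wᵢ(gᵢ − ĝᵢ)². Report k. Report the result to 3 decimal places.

The normal system MᵀWM·[k]ᵀ = MᵀWg is [[235]]·[k]ᵀ = [448]ᵀ.
Hence k = 448 / 235 ≈ 1.90638.

k = 1.906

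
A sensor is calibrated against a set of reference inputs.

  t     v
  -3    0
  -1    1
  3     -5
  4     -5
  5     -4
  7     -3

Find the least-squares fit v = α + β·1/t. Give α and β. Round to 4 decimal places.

α = -2.9876, β = -4.7294

MᵀM·[α, β]ᵀ = Mᵀv reads: 6·α + (-57/140)·β = -16;  (-57/140)·α + (237281/176400)·β = -2161/420.
(Σ1 = 6, Σ1/t = -57/140, Σ1/t·1/t = 237281/176400, Σv = -16, Σ1/t·v = -2161/420.)
Eliminating β: (237281/176400)·(row 1) − (-57/140)·(row 2) gives (92963/11760)·α = (237281/176400)·(-16) − (-57/140)·(-2161/420) = -4166027/176400, so α = -4166027/1394445.
Then β = ((-2161/420) − (-57/140)·(-4166027/1394445))/(237281/176400) = -439656/92963.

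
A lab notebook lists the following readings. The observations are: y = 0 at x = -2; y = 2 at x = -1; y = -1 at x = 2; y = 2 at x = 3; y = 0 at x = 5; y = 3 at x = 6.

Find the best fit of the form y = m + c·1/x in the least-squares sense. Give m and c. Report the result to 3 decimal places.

With design matrix A, AᵀA = [[6, -3/10]; [-3/10, 1511/900]] and Aᵀy = [6, -4/3]ᵀ.
Δ = 6·(1511/900) − (-3/10)² = 599/60.
m = (6·(1511/900) − (-3/10)·(-4/3))/(599/60) = 2902/2995; c = (6·(-4/3) − (-3/10)·6)/(599/60) = -372/599.

m = 0.969, c = -0.621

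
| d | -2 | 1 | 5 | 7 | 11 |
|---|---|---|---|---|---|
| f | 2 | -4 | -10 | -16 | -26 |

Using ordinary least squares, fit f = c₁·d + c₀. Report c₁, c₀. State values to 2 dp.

c₁ = -2.12, c₀ = -1.49

The normal system XᵀX·[c₁, c₀]ᵀ = Xᵀf is [[200, 22]; [22, 5]]·[c₁, c₀]ᵀ = [-456, -54]ᵀ.
det = 200·5 − 22² = 516.
c₁ = ((-456)·5 − 22·(-54))/516 = -91/43; c₀ = (200·(-54) − 22·(-456))/516 = -64/43.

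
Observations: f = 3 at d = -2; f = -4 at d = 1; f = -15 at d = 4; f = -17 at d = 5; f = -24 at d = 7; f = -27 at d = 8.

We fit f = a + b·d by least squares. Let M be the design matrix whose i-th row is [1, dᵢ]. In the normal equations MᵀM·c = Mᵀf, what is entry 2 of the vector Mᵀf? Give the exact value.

-539

Entry 2 ↔ basis d, so (Mᵀf)_{2} = Σᵢ (d)·fᵢ = (-2)·(3) + (1)·(-4) + (4)·(-15) + (5)·(-17) + (7)·(-24) + (8)·(-27) = -539.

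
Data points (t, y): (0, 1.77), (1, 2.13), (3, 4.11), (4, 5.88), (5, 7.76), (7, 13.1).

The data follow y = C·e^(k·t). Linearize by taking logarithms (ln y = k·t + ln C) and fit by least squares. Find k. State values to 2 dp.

Let Y = ln y. Fitting Y = k·t + ln C by least squares:
Σt = 20.0000, Σ(t)² = 100.0000, Σln y = 9.1337, Σt·ln y = 40.3358.
Equations: 100.0000·k + 20.0000·ln C = 40.3358;  20.0000·k + 6·ln C = 9.1337.
Slope k = (n·Σt·ln y − Σt·Σln y)/(n·Σ(t)² − (Σt)²) = (6·40.3358 − 20.0000·9.1337)/200.0000 = 0.29671; ln C = (Σln y − k·Σt)/n = 0.53326.

k = 0.30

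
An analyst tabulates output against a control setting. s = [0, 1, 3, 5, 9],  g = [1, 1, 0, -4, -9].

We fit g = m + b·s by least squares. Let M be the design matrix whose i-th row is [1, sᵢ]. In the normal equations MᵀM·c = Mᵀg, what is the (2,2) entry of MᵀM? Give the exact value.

116

Row 2 ↔ basis s, column 2 ↔ basis s, so (MᵀM)_{2,2} = Σᵢ (s)·(s) = (0)·(0) + (1)·(1) + (3)·(3) + (5)·(5) + (9)·(9) = 116.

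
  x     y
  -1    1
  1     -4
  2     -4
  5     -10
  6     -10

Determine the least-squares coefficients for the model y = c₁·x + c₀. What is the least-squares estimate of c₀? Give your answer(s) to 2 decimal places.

Forming AᵀA = [[67, 13]; [13, 5]] and Aᵀy = [-123, -27]ᵀ gives AᵀA·[c₁, c₀]ᵀ = Aᵀy.
det = 67·5 − 13² = 166.
c₁ = ((-123)·5 − 13·(-27))/166 = -132/83; c₀ = (67·(-27) − 13·(-123))/166 = -105/83.

c₀ = -1.27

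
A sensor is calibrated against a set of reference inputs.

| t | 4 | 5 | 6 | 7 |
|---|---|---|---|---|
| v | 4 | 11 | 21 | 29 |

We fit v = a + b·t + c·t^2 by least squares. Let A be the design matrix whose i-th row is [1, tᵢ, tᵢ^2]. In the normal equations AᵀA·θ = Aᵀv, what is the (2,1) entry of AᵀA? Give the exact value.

22

Row 2 ↔ basis t, column 1 ↔ basis 1, so (AᵀA)_{2,1} = Σᵢ t = (4)·(1) + (5)·(1) + (6)·(1) + (7)·(1) = 22.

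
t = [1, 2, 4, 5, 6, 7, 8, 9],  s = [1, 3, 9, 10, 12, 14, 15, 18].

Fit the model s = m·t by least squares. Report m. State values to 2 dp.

Entries of AᵀA: Σt·t = 276.
Right-hand side: Σt·s = 545.
AᵀA·[m]ᵀ = Aᵀs becomes [[276]]·[m]ᵀ = [545]ᵀ.
Hence m = 545 / 276 ≈ 1.97464.

m = 1.97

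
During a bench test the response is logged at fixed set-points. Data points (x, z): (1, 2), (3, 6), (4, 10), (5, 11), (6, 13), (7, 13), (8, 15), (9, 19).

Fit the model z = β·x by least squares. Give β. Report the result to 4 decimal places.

β = 2.0463

With design matrix A, AᵀA = [[281]] and Aᵀz = [575]ᵀ.
β = 575/281 = 2.04626.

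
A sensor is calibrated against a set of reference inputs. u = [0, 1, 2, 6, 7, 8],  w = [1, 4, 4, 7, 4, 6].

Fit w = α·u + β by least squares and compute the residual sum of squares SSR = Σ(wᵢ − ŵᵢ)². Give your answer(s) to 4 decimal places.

Normal-equation sums: Σu·u = 154, Σu = 24, Σ1 = 6.
Right-hand side: Σu·w = 130, Σw = 26.
Determinant 154·6 − 24² = 348.
α = (130·6 − 24·26)/348 = 13/29; β = (154·26 − 24·130)/348 = 221/87.
Residuals: -134/87, 88/87, 49/87, 154/87, -146/87, -11/87; SSR = 842/87.

SSR = 9.6782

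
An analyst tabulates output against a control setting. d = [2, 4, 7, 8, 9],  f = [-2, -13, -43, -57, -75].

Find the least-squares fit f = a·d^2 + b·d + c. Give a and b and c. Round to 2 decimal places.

a = -1.06, b = 1.33, c = -0.75

The normal equations are: 13330·a + 1656·b + 214·c = -12046;  1656·a + 214·b + 30·c = -1488;  214·a + 30·b + 5·c = -190.
Solving the 3×3 system (Gaussian elimination) gives a = -4525/4279, b = 5712/4279, c = -3204/4279.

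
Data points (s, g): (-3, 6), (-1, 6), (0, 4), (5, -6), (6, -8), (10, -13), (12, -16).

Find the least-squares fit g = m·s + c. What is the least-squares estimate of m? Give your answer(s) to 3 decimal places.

m = -1.602

From the data, Σs·s = 315, Σs = 29, Σ1 = 7.
And Σs·g = -424, Σg = -27.
Δ = 315·7 − 29² = 1364.
m = ((-424)·7 − 29·(-27))/1364 = -2185/1364; c = (315·(-27) − 29·(-424))/1364 = 3791/1364.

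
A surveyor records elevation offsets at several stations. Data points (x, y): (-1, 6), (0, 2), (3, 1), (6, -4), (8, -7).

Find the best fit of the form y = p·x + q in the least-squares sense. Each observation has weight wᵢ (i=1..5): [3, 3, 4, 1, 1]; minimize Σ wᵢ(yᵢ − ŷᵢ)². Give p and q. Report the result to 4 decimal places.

Setting ∂/∂p … = 0 gives: 139·p + 23·q = -86;  23·p + 12·q = 17.
det = 139·12 − 23² = 1139.
p = ((-86)·12 − 23·17)/1139 = -1423/1139; q = (139·17 − 23·(-86))/1139 = 4341/1139.

p = -1.2493, q = 3.8112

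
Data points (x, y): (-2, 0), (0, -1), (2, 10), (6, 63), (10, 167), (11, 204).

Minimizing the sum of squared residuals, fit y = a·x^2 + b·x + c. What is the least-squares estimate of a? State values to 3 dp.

a = 1.515

The normal system AᵀA·[a, b, c]ᵀ = Aᵀy is [[25969, 2547, 265]; [2547, 265, 27]; [265, 27, 6]]·[a, b, c]ᵀ = [43692, 4312, 443]ᵀ.
Solving the 3×3 system (Gaussian elimination) gives a = 13787/9100, b = 2413/1300, c = -251/175.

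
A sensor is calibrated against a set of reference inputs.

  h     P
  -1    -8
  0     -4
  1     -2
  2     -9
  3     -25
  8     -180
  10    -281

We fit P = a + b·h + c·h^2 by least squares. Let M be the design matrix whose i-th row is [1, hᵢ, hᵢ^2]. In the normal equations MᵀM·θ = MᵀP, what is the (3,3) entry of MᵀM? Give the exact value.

Row 3 ↔ basis h^2, column 3 ↔ basis h^2, so (MᵀM)_{3,3} = Σᵢ (h^2)·(h^2) = (1)·(1) + (0)·(0) + (1)·(1) + (4)·(4) + (9)·(9) + (64)·(64) + (100)·(100) = 14195.

14195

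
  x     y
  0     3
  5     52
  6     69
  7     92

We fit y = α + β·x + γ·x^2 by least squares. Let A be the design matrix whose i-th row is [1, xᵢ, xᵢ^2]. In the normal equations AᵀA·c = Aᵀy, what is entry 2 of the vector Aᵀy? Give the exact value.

1318

Entry 2 ↔ basis x, so (Aᵀy)_{2} = Σᵢ (x)·yᵢ = (0)·(3) + (5)·(52) + (6)·(69) + (7)·(92) = 1318.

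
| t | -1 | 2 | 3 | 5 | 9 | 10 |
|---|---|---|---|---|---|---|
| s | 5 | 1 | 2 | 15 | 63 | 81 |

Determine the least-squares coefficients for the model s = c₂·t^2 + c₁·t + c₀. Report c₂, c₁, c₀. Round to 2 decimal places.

c₂ = 1.06, c₁ = -2.65, c₀ = 1.36

Sums needed: Σt^2·t^2 = 17284, Σt^2·t = 1888, Σt^2 = 220, Σt·t = 220, Σt = 28, Σ1 = 6.
And Σt^2·s = 13605, Σt·s = 1455, Σs = 167.
Normal equations: [[17284, 1888, 220]; [1888, 220, 28]; [220, 28, 6]]·[c₂, c₁, c₀]ᵀ = [13605, 1455, 167]ᵀ.
Row-reducing yields c₂ = 21597/20380, c₁ = -54091/20380, c₀ = 13889/10190.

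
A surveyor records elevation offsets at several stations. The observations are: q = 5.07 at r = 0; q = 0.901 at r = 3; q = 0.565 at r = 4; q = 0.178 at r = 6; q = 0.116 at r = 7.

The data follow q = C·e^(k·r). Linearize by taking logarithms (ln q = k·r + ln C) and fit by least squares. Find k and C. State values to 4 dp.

k = -0.5435, C = 4.8911

With ln qᵢ as the transformed response and rᵢ as the regressor:
Over the data: Σr = 20.0000, Σ(r)² = 110.0000, Σln q = -2.9320, Σr·ln q = -28.0315.
Normal system: [[110.0000, 20.0000]; [20.0000, 5]]·[k, ln C]ᵀ = [-28.0315, -2.9320]ᵀ.
Solving (det = 150.0000): k = -0.54345, ln C = 1.58741, so C = exp(1.58741) = 4.89107.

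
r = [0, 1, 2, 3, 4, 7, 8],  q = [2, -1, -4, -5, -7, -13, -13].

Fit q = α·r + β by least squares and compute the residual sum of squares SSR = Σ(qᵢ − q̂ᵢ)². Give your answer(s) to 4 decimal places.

SSR = 4.5532

Forming XᵀX = [[143, 25]; [25, 7]] and Xᵀq = [-247, -41]ᵀ gives XᵀX·[α, β]ᵀ = Xᵀq.
Determinant 143·7 − 25² = 376.
α = ((-247)·7 − 25·(-41))/376 = -88/47; β = (143·(-41) − 25·(-247))/376 = 39/47.
Residuals: 55/47, 2/47, -51/47, -10/47, -16/47, -34/47, 54/47; SSR = 214/47.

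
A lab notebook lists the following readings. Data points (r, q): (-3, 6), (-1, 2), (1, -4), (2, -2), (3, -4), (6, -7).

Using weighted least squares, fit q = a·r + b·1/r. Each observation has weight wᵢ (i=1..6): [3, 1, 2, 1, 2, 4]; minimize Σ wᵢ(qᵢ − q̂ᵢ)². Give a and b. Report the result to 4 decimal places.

With design matrix X, XᵀWX = [[196, 13]; [13, 47/12]] and XᵀWq = [-260, -73/3]ᵀ.
Determinant 196·(47/12) − 13² = 1796/3.
a = ((-260)·(47/12) − 13·(-73/3))/(1796/3) = -1053/898; b = (196·(-73/3) − 13·(-260))/(1796/3) = -1042/449.

a = -1.1726, b = -2.3207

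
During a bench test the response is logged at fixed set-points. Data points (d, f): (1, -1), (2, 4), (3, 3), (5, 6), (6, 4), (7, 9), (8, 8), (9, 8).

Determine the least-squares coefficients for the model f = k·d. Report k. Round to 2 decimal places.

The normal system MᵀM·[k]ᵀ = Mᵀf is [[269]]·[k]ᵀ = [269]ᵀ.
Hence k = 269 / 269 ≈ 1.

k = 1.00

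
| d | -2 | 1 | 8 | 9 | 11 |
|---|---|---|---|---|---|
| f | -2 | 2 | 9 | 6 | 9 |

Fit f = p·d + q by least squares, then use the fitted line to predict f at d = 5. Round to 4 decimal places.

Normal-equation sums: Σd·d = 271, Σd = 27, Σ1 = 5.
Right-hand side: Σd·f = 231, Σf = 24.
det = 271·5 − 27² = 626.
p = (231·5 − 27·24)/626 = 507/626; q = (271·24 − 27·231)/626 = 267/626.
At d = 5: f̂ = (507/626)·(5) + (267/626)·(1) = 1401/313.

f̂ = 4.4760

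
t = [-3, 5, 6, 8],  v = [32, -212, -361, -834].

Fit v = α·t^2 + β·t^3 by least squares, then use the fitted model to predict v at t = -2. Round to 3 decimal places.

With design matrix X, XᵀX = [[6098, 43426]; [43426, 325154]] and Xᵀv = [-71384, -532348]ᵀ.
Eliminating β: 325154·(row 1) − 43426·(row 2) gives 96971616·α = 325154·(-71384) − 43426·(-532348) = -93048888, so α = -3877037/4040484.
Then β = ((-532348) − 43426·(-3877037/4040484))/325154 = -6097355/4040484.
At t = -2: v̂ = (-3877037/4040484)·(4) + (-6097355/4040484)·(-8) = 1188239/144303.

v̂ = 8.234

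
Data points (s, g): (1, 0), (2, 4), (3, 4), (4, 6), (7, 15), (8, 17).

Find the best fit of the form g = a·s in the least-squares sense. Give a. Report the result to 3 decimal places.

a = 1.993

Sums needed: Σs·s = 143.
And Σs·g = 285.
Hence a = 285 / 143 ≈ 1.99301.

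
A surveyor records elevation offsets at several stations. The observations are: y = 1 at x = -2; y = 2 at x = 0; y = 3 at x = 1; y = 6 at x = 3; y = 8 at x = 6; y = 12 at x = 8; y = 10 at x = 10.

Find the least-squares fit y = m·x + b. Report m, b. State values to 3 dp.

m = 0.911, b = 2.616

AᵀA·[m, b]ᵀ = Aᵀy reads: 214·m + 26·b = 263;  26·m + 7·b = 42.
Δ = 214·7 − 26² = 822.
m = (263·7 − 26·42)/822 = 749/822; b = (214·42 − 26·263)/822 = 1075/411.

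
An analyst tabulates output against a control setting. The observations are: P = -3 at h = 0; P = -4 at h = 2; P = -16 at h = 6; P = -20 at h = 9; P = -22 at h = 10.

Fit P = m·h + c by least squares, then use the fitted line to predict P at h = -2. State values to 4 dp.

P̂ = 2.0559

The normal system AᵀA·[m, c]ᵀ = AᵀP is [[221, 27]; [27, 5]]·[m, c]ᵀ = [-504, -65]ᵀ.
Δ = 221·5 − 27² = 376.
m = ((-504)·5 − 27·(-65))/376 = -765/376; c = (221·(-65) − 27·(-504))/376 = -757/376.
At h = -2: P̂ = (-765/376)·(-2) + (-757/376)·(1) = 773/376.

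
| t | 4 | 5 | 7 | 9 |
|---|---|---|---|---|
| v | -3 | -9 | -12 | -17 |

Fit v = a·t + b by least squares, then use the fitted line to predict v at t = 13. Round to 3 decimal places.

Normal-equation sums: Σt·t = 171, Σt = 25, Σ1 = 4.
For Aᵀv: Σt·v = -294, Σv = -41.
Normal equations: [[171, 25]; [25, 4]]·[a, b]ᵀ = [-294, -41]ᵀ.
Eliminating b: 4·(row 1) − 25·(row 2) gives 59·a = 4·(-294) − 25·(-41) = -151, so a = -151/59.
Then b = ((-41) − 25·(-151/59))/4 = 339/59.
At t = 13: v̂ = (-151/59)·(13) + (339/59)·(1) = -1624/59.

v̂ = -27.525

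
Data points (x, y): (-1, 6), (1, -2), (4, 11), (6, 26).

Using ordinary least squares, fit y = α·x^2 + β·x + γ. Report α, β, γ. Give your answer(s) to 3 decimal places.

α = 1.150, β = -2.664, γ = 1.384

The normal system MᵀM·[α, β, γ]ᵀ = Mᵀy is [[1554, 280, 54]; [280, 54, 10]; [54, 10, 4]]·[α, β, γ]ᵀ = [1116, 192, 41]ᵀ.
Solving the 3×3 system (Gaussian elimination) gives α = 23/20, β = -309/116, γ = 803/580.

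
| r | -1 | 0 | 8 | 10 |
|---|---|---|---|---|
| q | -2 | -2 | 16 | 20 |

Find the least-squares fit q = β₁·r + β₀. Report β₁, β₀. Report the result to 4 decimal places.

β₁ = 2.0916, β₀ = -0.8895

Setting ∂/∂β₁ … = 0 gives: 165·β₁ + 17·β₀ = 330;  17·β₁ + 4·β₀ = 32.
Δ = 165·4 − 17² = 371.
β₁ = (330·4 − 17·32)/371 = 776/371; β₀ = (165·32 − 17·330)/371 = -330/371.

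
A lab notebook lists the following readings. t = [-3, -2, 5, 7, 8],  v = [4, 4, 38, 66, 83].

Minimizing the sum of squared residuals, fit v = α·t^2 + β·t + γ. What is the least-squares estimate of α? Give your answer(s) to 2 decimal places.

Setting ∂/∂α … = 0 gives: 7219·α + 945·β + 151·γ = 9548;  945·α + 151·β + 15·γ = 1296;  151·α + 15·β + 5·γ = 195.
(Σt^2·t^2 = 7219, Σt^2·t = 945, Σt^2 = 151, Σt·t = 151, Σt = 15, Σ1 = 5, Σt^2·v = 9548, Σt·v = 1296, Σv = 195.)
Solving the 3×3 system (Gaussian elimination) gives α = 95105/99422, β = 225447/99422, γ = 164473/49711.

α = 0.96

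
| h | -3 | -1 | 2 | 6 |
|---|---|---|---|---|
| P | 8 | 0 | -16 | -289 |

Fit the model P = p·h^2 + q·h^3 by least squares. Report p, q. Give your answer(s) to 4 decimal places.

p = -2.0729, q = -0.9924

Entries of XᵀX: Σh^2·h^2 = 1394, Σh^2·h^3 = 7564, Σh^3·h^3 = 47450.
And Σh^2·P = -10396, Σh^3·P = -62768.
XᵀX·[p, q]ᵀ = XᵀP becomes [[1394, 7564]; [7564, 47450]]·[p, q]ᵀ = [-10396, -62768]ᵀ.
Δ = 1394·47450 − 7564² = 8931204.
p = ((-10396)·47450 − 7564·(-62768))/8931204 = -1542754/744267; q = (1394·(-62768) − 7564·(-10396))/8931204 = -738604/744267.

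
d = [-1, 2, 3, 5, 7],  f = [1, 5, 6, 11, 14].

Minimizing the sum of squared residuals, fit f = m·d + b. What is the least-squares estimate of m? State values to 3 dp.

From the data, Σd·d = 88, Σd = 16, Σ1 = 5.
Right-hand side: Σd·f = 180, Σf = 37.
Normal equations: [[88, 16]; [16, 5]]·[m, b]ᵀ = [180, 37]ᵀ.
Determinant 88·5 − 16² = 184.
m = (180·5 − 16·37)/184 = 77/46; b = (88·37 − 16·180)/184 = 47/23.

m = 1.674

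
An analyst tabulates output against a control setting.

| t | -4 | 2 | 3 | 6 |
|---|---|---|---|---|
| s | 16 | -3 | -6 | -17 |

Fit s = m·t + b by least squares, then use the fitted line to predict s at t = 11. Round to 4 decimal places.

Entries of AᵀA: Σt·t = 65, Σt = 7, Σ1 = 4.
Moment sums: Σt·s = -190, Σs = -10.
AᵀA·[m, b]ᵀ = Aᵀs becomes [[65, 7]; [7, 4]]·[m, b]ᵀ = [-190, -10]ᵀ.
Δ = 65·4 − 7² = 211.
m = ((-190)·4 − 7·(-10))/211 = -690/211; b = (65·(-10) − 7·(-190))/211 = 680/211.
At t = 11: ŝ = (-690/211)·(11) + (680/211)·(1) = -6910/211.

ŝ = -32.7488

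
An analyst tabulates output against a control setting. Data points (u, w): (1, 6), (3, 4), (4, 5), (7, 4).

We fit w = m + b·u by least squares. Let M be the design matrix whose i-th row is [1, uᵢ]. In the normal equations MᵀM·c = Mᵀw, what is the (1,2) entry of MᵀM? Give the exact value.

15

Row 1 ↔ basis 1, column 2 ↔ basis u, so (MᵀM)_{1,2} = Σᵢ u = (1)·(1) + (1)·(3) + (1)·(4) + (1)·(7) = 15.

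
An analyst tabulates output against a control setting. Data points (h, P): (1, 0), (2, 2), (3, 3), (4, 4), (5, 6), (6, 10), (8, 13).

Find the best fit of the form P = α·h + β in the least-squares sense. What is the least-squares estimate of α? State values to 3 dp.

Setting ∂/∂α … = 0 gives: 155·α + 29·β = 223;  29·α + 7·β = 38.
Δ = 155·7 − 29² = 244.
α = (223·7 − 29·38)/244 = 459/244; β = (155·38 − 29·223)/244 = -577/244.

α = 1.881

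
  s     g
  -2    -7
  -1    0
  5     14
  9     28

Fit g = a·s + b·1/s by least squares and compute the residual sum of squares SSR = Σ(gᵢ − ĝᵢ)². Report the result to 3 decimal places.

Entries of MᵀM: Σs·s = 111, Σs·1/s = 4, Σ1/s·1/s = 10549/8100.
And Σs·g = 336, Σ1/s·g = 847/90.
MᵀM·[a, b]ᵀ = Mᵀg becomes [[111, 4]; [4, 10549/8100]]·[a, b]ᵀ = [336, 847/90]ᵀ.
Δ = 111·(10549/8100) − 4² = 347113/2700.
a = (336·(10549/8100) − 4·(847/90))/(347113/2700) = 1079848/347113; b = (111·(847/90) − 4·336)/(347113/2700) = -808290/347113.
Residuals: -674240/347113, 271558/347113, -378000/347113, 90342/347113; SSR = 1957256/347113.

SSR = 5.639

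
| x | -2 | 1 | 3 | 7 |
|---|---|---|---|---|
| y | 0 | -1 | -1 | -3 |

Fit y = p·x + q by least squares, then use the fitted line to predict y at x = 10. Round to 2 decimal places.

Compute the Gram sums: Σx·x = 63, Σx = 9, Σ1 = 4.
Moment sums: Σx·y = -25, Σy = -5.
So MᵀM·[p, q]ᵀ = Mᵀy: [[63, 9]; [9, 4]]·[p, q]ᵀ = [-25, -5]ᵀ.
Eliminating q: 4·(row 1) − 9·(row 2) gives 171·p = 4·(-25) − 9·(-5) = -55, so p = -55/171.
Then q = ((-5) − 9·(-55/171))/4 = -10/19.
At x = 10: ŷ = (-55/171)·(10) + (-10/19)·(1) = -640/171.

ŷ = -3.74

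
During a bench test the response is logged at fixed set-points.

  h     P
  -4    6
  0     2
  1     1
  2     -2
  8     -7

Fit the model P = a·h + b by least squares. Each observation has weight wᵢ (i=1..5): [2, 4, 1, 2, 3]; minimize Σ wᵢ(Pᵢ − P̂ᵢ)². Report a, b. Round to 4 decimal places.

a = -1.1006, b = 1.5928

The normal equations are: 233·a + 21·b = -223;  21·a + 12·b = -4.
(Σwᵢ·h·h = 233, Σwᵢ·h = 21, Σwᵢ·1 = 12, Σwᵢ·h·P = -223, Σwᵢ·P = -4.)
Determinant 233·12 − 21² = 2355.
a = ((-223)·12 − 21·(-4))/2355 = -864/785; b = (233·(-4) − 21·(-223))/2355 = 3751/2355.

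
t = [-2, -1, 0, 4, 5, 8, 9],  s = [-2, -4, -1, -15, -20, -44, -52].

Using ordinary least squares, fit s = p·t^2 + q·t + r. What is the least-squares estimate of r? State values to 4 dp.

Setting ∂/∂p … = 0 gives: 11555·p + 1421·q + 191·r = -7780;  1421·p + 191·q + 23·r = -972;  191·p + 23·q + 7·r = -138.
Solving the 3×3 system (Gaussian elimination) gives p = -90907/179697, q = -182429/179697, r = -154242/59899.

r = -2.5750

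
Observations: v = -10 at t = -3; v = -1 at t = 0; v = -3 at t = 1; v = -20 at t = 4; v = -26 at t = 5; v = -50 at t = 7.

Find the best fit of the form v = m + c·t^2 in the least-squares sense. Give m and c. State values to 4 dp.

The normal equations are: 6·m + 100·c = -110;  100·m + 3364·c = -3513.
(Σ1 = 6, Σt^2 = 100, Σt^2·t^2 = 3364, Σv = -110, Σt^2·v = -3513.)
det = 6·3364 − 100² = 10184.
m = ((-110)·3364 − 100·(-3513))/10184 = -4685/2546; c = (6·(-3513) − 100·(-110))/10184 = -5039/5092.

m = -1.8401, c = -0.9896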